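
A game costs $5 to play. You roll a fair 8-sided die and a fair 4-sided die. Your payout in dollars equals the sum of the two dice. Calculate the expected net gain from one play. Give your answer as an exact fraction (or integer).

$2

Distribution of the sum of the two dice: 2 w.p. 1/32, 3 w.p. 1/16, 4 w.p. 3/32, 5 w.p. 1/8, 6 w.p. 1/8, 7 w.p. 1/8, …
E[payout] = (1/32)·2 + (1/16)·3 + (3/32)·4 + (1/8)·5 + (1/8)·6 + (1/8)·7 + (1/8)·8 + (1/8)·9 + (3/32)·10 + (1/16)·11 + (1/32)·12 = 7
Expected profit = 7 − 5 = 2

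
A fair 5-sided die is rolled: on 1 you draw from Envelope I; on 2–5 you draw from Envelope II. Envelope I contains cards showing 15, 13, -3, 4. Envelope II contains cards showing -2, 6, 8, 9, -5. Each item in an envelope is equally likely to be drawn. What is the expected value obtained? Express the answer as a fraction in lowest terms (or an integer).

401/100

E[X | Envelope I] = (15 + 13 − 3 + 4)/4 = 29/4
E[X | Envelope II] = (-2 + 6 + 8 + 9 − 5)/5 = 16/5
E[X] = (1/5)·29/4 + (4/5)·16/5 = 401/100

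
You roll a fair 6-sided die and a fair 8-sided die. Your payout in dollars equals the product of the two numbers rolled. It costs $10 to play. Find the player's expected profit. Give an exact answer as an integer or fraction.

Distribution of the product of the two numbers rolled: 1 w.p. 1/48, 2 w.p. 1/24, 3 w.p. 1/24, 4 w.p. 1/16, 5 w.p. 1/24, 6 w.p. 1/12, …
E[payout] = (1/48)·1 + (1/24)·2 + (1/24)·3 + (1/16)·4 + (1/24)·5 + (1/12)·6 + (1/48)·7 + (1/16)·8 + (1/48)·9 + (1/24)·10 + (1/12)·12 + (1/48)·14 + (1/24)·15 + (1/24)·16 + (1/24)·18 + (1/24)·20 + (1/48)·21 + (1/16)·24 + (1/48)·25 + (1/48)·28 + (1/24)·30 + (1/48)·32 + (1/48)·35 + (1/48)·36 + (1/48)·40 + (1/48)·42 + (1/48)·48 = 63/4
Expected profit = 63/4 − 10 = 23/4

23/4 dollars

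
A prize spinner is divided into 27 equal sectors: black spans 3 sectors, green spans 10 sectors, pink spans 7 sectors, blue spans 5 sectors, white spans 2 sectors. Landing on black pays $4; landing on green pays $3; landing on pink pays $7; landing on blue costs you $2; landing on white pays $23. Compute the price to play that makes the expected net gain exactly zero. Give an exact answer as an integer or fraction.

E[payout] = (3/27)·4 + (10/27)·3 + (7/27)·7 + (5/27)·(-2) + (2/27)·23 = 127/27
Fair fee = E[payout] = 127/27

127/27 dollars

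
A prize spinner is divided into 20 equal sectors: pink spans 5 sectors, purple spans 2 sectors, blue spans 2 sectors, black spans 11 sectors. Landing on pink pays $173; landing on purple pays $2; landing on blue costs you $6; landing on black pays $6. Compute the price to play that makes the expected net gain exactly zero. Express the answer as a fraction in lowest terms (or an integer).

E[payout] = (5/20)·173 + (2/20)·2 + (2/20)·(-6) + (11/20)·6 = 923/20
Fair fee = E[payout] = 923/20

923/20 dollars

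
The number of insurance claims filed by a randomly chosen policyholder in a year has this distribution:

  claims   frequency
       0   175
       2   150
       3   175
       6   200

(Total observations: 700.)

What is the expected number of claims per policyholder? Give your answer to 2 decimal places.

Total = 700, so P(claims=0) = 175/700, etc.
E[X] = (1/4)·0 + (3/14)·2 + (1/4)·3 + (2/7)·6
     = 81/28 ≈ 2.89

2.89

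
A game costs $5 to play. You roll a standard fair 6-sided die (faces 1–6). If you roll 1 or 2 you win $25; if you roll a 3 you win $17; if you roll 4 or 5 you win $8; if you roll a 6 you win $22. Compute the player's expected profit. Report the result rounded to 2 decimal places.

$12.50

E[payout] = (1/3)·8 + (1/6)·17 + (1/6)·22 + (1/3)·25 = 35/2
Expected profit = 35/2 − 5 = 25/2 ≈ $12.50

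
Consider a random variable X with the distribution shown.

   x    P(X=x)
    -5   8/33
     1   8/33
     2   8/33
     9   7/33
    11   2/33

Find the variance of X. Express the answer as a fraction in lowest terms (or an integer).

E[X] = (8/33)·(-5) + (8/33)·1 + (8/33)·2 + (7/33)·9 + (2/33)·11 = 23/11
E[X²] = (8/33)·25 + (8/33)·1 + (8/33)·4 + (7/33)·81 + (2/33)·121 = 1049/33
Var(X) = 1049/33 − (23/11)² = 9952/363

9952/363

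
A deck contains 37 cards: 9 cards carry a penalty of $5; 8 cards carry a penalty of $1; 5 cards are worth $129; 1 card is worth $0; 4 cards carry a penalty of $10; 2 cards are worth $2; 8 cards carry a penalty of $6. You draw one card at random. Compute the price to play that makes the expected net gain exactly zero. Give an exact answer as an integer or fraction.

508/37 dollars

E[payout] = (9/37)·(-5) + (8/37)·(-1) + (5/37)·129 + (1/37)·0 + (4/37)·(-10) + (2/37)·2 + (8/37)·(-6) = 508/37
Fair fee = E[payout] = 508/37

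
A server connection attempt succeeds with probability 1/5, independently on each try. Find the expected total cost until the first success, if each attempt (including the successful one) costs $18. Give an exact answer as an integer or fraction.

E[#attempts] = 1/p = 5; E[cost] = 18·5 = 90.

$90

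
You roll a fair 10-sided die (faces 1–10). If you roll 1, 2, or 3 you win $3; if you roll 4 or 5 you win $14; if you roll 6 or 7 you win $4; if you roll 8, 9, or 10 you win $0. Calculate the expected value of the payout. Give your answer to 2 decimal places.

$4.50

E[payout] = (3/10)·0 + (3/10)·3 + (1/5)·4 + (1/5)·14 = 9/2
≈ $4.50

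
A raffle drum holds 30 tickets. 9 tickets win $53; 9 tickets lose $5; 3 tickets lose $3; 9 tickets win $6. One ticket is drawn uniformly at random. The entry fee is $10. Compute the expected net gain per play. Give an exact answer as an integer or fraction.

59/10 dollars

E[payout] = (9/30)·53 + (9/30)·(-5) + (3/30)·(-3) + (9/30)·6 = 159/10
Expected profit = 159/10 − 10 = 59/10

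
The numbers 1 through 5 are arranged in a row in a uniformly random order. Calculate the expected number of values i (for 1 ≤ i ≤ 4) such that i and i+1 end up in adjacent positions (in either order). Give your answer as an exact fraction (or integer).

8/5

For each i ∈ {1,…,4}, let Xᵢ = 1 if i and i+1 are adjacent. P(Xᵢ=1) = 2·(5−1)!/5! = 2/5.
By linearity, E[ΣXᵢ] = (4)·(2/5) = 8/5.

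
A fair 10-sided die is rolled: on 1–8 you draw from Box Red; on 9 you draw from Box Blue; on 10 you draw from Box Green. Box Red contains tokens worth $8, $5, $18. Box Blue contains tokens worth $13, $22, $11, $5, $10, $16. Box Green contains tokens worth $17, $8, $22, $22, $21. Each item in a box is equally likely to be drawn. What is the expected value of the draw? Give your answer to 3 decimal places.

E[X | Box Red] = (8 + 5 + 18)/3 = 31/3
E[X | Box Blue] = (13 + 22 + 11 + 5 + 10 + 16)/6 = 77/6
E[X | Box Green] = (17 + 8 + 22 + 22 + 21)/5 = 18
E[X] = (4/5)·31/3 + (1/10)·77/6 + (1/10)·18 = 227/20 ≈ 11.350

$11.350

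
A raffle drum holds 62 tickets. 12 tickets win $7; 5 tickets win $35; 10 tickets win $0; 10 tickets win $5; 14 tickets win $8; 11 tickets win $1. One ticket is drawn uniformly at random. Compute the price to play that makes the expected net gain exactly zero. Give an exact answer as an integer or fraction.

216/31 dollars

E[payout] = (12/62)·7 + (5/62)·35 + (10/62)·0 + (10/62)·5 + (14/62)·8 + (11/62)·1 = 216/31
Fair fee = E[payout] = 216/31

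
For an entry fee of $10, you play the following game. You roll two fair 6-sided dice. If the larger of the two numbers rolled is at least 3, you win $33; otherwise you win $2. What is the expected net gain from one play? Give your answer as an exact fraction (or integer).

176/9 dollars

E[payout] = (1/9)·2 + (8/9)·33 = 266/9
Expected profit = 266/9 − 10 = 176/9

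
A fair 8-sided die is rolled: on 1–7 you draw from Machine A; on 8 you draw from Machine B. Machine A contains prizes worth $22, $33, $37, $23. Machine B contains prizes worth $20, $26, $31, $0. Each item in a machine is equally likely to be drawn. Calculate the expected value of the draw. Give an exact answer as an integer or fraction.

E[X | Machine A] = (22 + 33 + 37 + 23)/4 = 115/4
E[X | Machine B] = (20 + 26 + 31 + 0)/4 = 77/4
E[X] = (7/8)·115/4 + (1/8)·77/4 = 441/16

441/16 dollars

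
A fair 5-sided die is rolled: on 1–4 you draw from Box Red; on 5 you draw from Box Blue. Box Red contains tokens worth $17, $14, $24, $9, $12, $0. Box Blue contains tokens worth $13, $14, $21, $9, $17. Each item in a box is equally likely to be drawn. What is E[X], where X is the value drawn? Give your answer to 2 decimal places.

E[X | Box Red] = (17 + 14 + 24 + 9 + 12 + 0)/6 = 38/3
E[X | Box Blue] = (13 + 14 + 21 + 9 + 17)/5 = 74/5
E[X] = (4/5)·38/3 + (1/5)·74/5 = 982/75 ≈ 13.09

$13.09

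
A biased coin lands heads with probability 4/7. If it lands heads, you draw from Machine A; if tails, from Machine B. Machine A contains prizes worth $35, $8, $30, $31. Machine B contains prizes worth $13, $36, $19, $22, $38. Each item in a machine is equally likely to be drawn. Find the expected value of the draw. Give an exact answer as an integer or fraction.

904/35 dollars

E[X | Machine A] = (35 + 8 + 30 + 31)/4 = 26
E[X | Machine B] = (13 + 36 + 19 + 22 + 38)/5 = 128/5
E[X] = (4/7)·26 + (3/7)·128/5 = 904/35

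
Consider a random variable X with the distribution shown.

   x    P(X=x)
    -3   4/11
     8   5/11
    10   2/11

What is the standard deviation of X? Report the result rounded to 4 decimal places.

5.6129

E[X] = 48/11, E[X²] = 556/11
Var(X) = E[X²] − (E[X])² = 556/11 − 2304/121 = 3812/121
SD(X) = √(3812/121) ≈ 5.6129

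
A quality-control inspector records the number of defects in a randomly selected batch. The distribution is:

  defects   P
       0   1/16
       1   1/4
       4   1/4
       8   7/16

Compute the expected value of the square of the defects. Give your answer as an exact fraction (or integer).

E[X²] = (1/16)·0 + (1/4)·1 + (1/4)·16 + (7/16)·64
     = 129/4

129/4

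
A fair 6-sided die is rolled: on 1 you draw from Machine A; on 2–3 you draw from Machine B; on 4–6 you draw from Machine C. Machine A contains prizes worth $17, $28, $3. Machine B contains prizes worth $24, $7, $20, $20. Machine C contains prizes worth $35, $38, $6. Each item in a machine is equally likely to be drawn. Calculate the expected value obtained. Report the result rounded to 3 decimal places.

$21.750

E[X | Machine A] = (17 + 28 + 3)/3 = 16
E[X | Machine B] = (24 + 7 + 20 + 20)/4 = 71/4
E[X | Machine C] = (35 + 38 + 6)/3 = 79/3
E[X] = (1/6)·16 + (1/3)·71/4 + (1/2)·79/3 = 87/4 ≈ 21.750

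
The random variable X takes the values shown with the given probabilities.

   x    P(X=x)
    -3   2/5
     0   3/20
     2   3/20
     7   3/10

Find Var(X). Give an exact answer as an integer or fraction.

E[X] = (2/5)·(-3) + (3/20)·0 + (3/20)·2 + (3/10)·7 = 6/5
E[X²] = (2/5)·9 + (3/20)·0 + (3/20)·4 + (3/10)·49 = 189/10
Var(X) = 189/10 − (6/5)² = 873/50

873/50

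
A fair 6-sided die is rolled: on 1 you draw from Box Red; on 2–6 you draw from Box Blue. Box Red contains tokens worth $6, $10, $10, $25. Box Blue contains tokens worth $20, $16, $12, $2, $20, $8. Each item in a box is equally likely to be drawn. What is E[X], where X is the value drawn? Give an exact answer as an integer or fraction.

311/24 dollars

E[X | Box Red] = (6 + 10 + 10 + 25)/4 = 51/4
E[X | Box Blue] = (20 + 16 + 12 + 2 + 20 + 8)/6 = 13
E[X] = (1/6)·51/4 + (5/6)·13 = 311/24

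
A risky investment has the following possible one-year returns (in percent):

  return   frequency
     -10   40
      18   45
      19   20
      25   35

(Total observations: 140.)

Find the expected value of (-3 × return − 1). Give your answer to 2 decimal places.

Total = 140, so P(return=-10) = 40/140, etc.
E[-3x-1] = (2/7)·29 + (9/28)·(-55) + (1/7)·(-58) + (1/4)·(-76)
     = -1027/28 ≈ -36.68

-36.68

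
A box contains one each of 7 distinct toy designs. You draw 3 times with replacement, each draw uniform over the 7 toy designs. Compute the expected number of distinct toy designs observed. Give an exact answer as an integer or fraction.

Let Xⱼ=1 if type j appears at least once. P(Xⱼ=1) = 1 − ((7−1)/7)^3 = 127/343.
E[#distinct] = 7·127/343 = 127/49.

127/49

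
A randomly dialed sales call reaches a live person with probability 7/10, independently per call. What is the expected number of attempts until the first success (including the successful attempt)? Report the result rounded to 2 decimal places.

1.43

For a geometric distribution, E[trials] = 1/p = 1/(7/10) = 10/7.
≈ 1.43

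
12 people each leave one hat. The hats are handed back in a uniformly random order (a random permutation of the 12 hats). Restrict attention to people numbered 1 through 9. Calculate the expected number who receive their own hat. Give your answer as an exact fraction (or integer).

Let Xᵢ = 1 if person i gets their own hat. For each i, P(Xᵢ=1) = 1/12.
By linearity of expectation, E[X₁+…+X_9] = 9·(1/12) = 3/4.

3/4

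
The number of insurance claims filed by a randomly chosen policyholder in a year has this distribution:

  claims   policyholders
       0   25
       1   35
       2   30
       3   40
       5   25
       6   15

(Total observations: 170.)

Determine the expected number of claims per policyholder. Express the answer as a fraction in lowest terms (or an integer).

Total = 170, so P(claims=0) = 25/170, etc.
E[X] = (5/34)·0 + (7/34)·1 + (3/17)·2 + (4/17)·3 + (5/34)·5 + (3/34)·6
     = 43/17

43/17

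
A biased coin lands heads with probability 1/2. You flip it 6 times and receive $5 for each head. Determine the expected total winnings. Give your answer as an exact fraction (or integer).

$15

E[#heads] = 6·1/2 = 3 (linearity over flips).
E[winnings] = 5·3 = 15.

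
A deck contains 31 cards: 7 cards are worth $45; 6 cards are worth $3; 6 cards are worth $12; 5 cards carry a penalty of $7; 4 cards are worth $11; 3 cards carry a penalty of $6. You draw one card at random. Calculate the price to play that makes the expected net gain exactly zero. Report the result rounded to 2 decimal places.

$12.77

E[payout] = (7/31)·45 + (6/31)·3 + (6/31)·12 + (5/31)·(-7) + (4/31)·11 + (3/31)·(-6) = 396/31
Fair fee = E[payout] = 396/31 ≈ $12.77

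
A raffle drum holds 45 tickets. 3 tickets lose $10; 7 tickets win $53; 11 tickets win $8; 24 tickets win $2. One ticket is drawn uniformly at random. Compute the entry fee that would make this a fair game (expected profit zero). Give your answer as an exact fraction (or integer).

53/5 dollars

E[payout] = (3/45)·(-10) + (7/45)·53 + (11/45)·8 + (24/45)·2 = 53/5
Fair fee = E[payout] = 53/5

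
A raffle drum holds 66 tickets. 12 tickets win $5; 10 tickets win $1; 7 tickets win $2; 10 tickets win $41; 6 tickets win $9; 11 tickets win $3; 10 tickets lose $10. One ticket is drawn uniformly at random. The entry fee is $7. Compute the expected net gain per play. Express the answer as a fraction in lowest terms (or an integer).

19/66 dollars

E[payout] = (12/66)·5 + (10/66)·1 + (7/66)·2 + (10/66)·41 + (6/66)·9 + (11/66)·3 + (10/66)·(-10) = 481/66
Expected profit = 481/66 − 7 = 19/66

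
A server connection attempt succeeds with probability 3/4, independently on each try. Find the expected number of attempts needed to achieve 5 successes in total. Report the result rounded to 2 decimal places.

6.67

By linearity (sum of 5 independent geometric waits), E[trials] = 5/p = 5/(3/4) = 20/3.
≈ 6.67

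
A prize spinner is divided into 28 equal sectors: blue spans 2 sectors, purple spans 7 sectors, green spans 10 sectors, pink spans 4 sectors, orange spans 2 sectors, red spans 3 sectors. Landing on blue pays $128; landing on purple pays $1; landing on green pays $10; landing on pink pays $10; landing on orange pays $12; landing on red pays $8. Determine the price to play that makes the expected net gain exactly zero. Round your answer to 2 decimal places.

E[payout] = (2/28)·128 + (7/28)·1 + (10/28)·10 + (4/28)·10 + (2/28)·12 + (3/28)·8 = 451/28
Fair fee = E[payout] = 451/28 ≈ $16.11

$16.11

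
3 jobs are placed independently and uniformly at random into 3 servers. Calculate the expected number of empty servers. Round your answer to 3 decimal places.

Let Xⱼ=1 if server j is empty. P(Xⱼ=1) = ((3-1)/3)^3 = 8/27.
By linearity, E[#empty] = 3·8/27 = 8/9.
≈ 0.889

0.889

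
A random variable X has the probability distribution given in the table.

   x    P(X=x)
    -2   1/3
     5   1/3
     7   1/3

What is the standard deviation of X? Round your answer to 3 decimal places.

E[X] = 10/3, E[X²] = 26
Var(X) = E[X²] − (E[X])² = 26 − 100/9 = 134/9
SD(X) = √(134/9) ≈ 3.859

3.859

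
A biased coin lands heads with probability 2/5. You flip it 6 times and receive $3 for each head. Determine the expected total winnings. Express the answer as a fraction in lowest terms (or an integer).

E[#heads] = 6·2/5 = 12/5 (linearity over flips).
E[winnings] = 3·12/5 = 36/5.

36/5 dollars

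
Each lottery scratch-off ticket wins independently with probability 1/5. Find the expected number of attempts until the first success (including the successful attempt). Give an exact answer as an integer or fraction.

5

For a geometric distribution, E[trials] = 1/p = 1/(1/5) = 5.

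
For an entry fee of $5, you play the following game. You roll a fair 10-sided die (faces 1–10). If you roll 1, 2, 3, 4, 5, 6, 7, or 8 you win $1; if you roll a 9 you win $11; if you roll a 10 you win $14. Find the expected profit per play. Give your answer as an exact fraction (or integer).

-17/10 dollars

E[payout] = (4/5)·1 + (1/10)·11 + (1/10)·14 = 33/10
Expected profit = 33/10 − 5 = -17/10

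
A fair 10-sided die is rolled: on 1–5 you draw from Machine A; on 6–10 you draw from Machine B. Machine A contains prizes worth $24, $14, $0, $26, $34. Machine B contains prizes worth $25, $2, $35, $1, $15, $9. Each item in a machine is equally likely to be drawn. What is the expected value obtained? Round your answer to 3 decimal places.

E[X | Machine A] = (24 + 14 + 0 + 26 + 34)/5 = 98/5
E[X | Machine B] = (25 + 2 + 35 + 1 + 15 + 9)/6 = 29/2
E[X] = (1/2)·98/5 + (1/2)·29/2 = 341/20 ≈ 17.050

$17.050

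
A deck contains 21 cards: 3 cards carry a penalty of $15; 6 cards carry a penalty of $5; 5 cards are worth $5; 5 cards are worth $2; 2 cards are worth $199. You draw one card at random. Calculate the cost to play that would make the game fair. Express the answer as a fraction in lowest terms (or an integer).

358/21 dollars

E[payout] = (3/21)·(-15) + (6/21)·(-5) + (5/21)·5 + (5/21)·2 + (2/21)·199 = 358/21
Fair fee = E[payout] = 358/21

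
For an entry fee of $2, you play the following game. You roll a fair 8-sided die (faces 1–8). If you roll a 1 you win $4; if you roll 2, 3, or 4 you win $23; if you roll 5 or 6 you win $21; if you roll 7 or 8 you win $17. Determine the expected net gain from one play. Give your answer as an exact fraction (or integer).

E[payout] = (1/8)·4 + (1/4)·17 + (1/4)·21 + (3/8)·23 = 149/8
Expected profit = 149/8 − 2 = 133/8

133/8 dollars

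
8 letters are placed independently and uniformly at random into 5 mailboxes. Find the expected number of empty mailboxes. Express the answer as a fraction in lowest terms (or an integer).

65536/78125

Let Xⱼ=1 if mailbox j is empty. P(Xⱼ=1) = ((5-1)/5)^8 = 65536/390625.
By linearity, E[#empty] = 5·65536/390625 = 65536/78125.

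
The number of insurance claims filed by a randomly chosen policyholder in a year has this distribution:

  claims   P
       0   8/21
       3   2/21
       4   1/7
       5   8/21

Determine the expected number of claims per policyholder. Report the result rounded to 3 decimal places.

2.762

E[X] = (8/21)·0 + (2/21)·3 + (1/7)·4 + (8/21)·5
     = 58/21 ≈ 2.762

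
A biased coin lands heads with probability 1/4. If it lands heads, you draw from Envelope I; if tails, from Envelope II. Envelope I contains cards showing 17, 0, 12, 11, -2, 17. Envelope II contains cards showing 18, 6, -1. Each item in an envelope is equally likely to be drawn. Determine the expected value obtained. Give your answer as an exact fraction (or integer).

E[X | Envelope I] = (17 + 0 + 12 + 11 − 2 + 17)/6 = 55/6
E[X | Envelope II] = (18 + 6 − 1)/3 = 23/3
E[X] = (1/4)·55/6 + (3/4)·23/3 = 193/24

193/24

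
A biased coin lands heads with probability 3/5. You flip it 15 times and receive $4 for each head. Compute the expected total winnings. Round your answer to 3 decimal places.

$36.000

E[#heads] = 15·3/5 = 9 (linearity over flips).
E[winnings] = 4·9 = 36.
≈ 36.000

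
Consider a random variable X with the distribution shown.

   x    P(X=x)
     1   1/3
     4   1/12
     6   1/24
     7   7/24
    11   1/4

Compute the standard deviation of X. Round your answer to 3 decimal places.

E[X] = 137/24, E[X²] = 1145/24
Var(X) = E[X²] − (E[X])² = 1145/24 − 18769/576 = 8711/576
SD(X) = √(8711/576) ≈ 3.889

3.889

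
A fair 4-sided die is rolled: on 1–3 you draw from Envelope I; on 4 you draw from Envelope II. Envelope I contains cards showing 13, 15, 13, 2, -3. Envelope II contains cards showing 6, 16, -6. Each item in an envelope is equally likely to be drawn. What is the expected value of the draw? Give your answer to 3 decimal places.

E[X | Envelope I] = (13 + 15 + 13 + 2 − 3)/5 = 8
E[X | Envelope II] = (6 + 16 − 6)/3 = 16/3
E[X] = (3/4)·8 + (1/4)·16/3 = 22/3 ≈ 7.333

7.333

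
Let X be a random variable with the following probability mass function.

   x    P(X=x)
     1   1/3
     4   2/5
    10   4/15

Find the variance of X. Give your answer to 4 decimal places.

12.2400

E[X] = (1/3)·1 + (2/5)·4 + (4/15)·10 = 23/5
E[X²] = (1/3)·1 + (2/5)·16 + (4/15)·100 = 167/5
Var(X) = 167/5 − (23/5)² = 306/25 ≈ 12.2400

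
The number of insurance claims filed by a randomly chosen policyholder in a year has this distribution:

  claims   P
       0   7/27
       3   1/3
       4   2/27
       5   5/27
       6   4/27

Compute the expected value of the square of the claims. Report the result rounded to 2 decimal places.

14.15

E[X²] = (7/27)·0 + (1/3)·9 + (2/27)·16 + (5/27)·25 + (4/27)·36
     = 382/27 ≈ 14.15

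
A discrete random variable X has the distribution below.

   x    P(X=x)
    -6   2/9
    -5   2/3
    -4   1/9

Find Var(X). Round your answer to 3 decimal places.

0.321

E[X] = (2/9)·(-6) + (2/3)·(-5) + (1/9)·(-4) = -46/9
E[X²] = (2/9)·36 + (2/3)·25 + (1/9)·16 = 238/9
Var(X) = 238/9 − (-46/9)² = 26/81 ≈ 0.321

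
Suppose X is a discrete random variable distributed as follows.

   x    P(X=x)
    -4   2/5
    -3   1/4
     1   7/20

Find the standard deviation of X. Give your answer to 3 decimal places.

E[X] = -2, E[X²] = 9
Var(X) = E[X²] − (E[X])² = 9 − 4 = 5
SD(X) = √(5) ≈ 2.236

2.236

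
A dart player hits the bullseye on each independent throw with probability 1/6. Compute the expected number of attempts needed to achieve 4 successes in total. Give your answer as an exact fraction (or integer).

24

By linearity (sum of 4 independent geometric waits), E[trials] = 4/p = 4/(1/6) = 24.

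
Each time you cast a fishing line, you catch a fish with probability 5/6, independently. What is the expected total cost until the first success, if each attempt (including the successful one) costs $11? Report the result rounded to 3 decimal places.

$13.200

E[#attempts] = 1/p = 6/5; E[cost] = 11·6/5 = 66/5.
≈ 13.200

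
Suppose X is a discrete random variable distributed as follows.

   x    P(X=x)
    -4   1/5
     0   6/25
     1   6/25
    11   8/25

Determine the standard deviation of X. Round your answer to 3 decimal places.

E[X] = 74/25, E[X²] = 1054/25
Var(X) = E[X²] − (E[X])² = 1054/25 − 5476/625 = 20874/625
SD(X) = √(20874/625) ≈ 5.779

5.779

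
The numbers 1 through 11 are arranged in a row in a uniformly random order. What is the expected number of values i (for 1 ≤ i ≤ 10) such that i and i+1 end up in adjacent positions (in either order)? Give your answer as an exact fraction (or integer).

20/11

For each i ∈ {1,…,10}, let Xᵢ = 1 if i and i+1 are adjacent. P(Xᵢ=1) = 2·(11−1)!/11! = 2/11.
By linearity, E[ΣXᵢ] = (10)·(2/11) = 20/11.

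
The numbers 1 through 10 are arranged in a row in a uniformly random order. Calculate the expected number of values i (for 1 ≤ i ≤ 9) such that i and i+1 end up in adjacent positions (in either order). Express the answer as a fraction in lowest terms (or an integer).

For each i ∈ {1,…,9}, let Xᵢ = 1 if i and i+1 are adjacent. P(Xᵢ=1) = 2·(10−1)!/10! = 2/10.
By linearity, E[ΣXᵢ] = (9)·(2/10) = 9/5.

9/5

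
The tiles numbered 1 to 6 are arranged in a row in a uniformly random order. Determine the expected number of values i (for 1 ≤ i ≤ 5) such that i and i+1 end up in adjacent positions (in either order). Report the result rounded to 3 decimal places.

For each i ∈ {1,…,5}, let Xᵢ = 1 if i and i+1 are adjacent. P(Xᵢ=1) = 2·(6−1)!/6! = 2/6.
By linearity, E[ΣXᵢ] = (5)·(2/6) = 5/3.
≈ 1.667

1.667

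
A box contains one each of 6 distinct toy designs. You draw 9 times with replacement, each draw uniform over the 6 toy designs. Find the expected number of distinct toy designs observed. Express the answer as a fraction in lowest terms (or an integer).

Let Xⱼ=1 if type j appears at least once. P(Xⱼ=1) = 1 − ((6−1)/6)^9 = 8124571/10077696.
E[#distinct] = 6·8124571/10077696 = 8124571/1679616.

8124571/1679616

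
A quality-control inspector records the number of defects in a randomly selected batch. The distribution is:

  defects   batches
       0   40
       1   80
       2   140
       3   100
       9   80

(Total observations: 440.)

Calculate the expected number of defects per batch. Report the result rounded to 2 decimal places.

3.14

Total = 440, so P(defects=0) = 40/440, etc.
E[X] = (1/11)·0 + (2/11)·1 + (7/22)·2 + (5/22)·3 + (2/11)·9
     = 69/22 ≈ 3.14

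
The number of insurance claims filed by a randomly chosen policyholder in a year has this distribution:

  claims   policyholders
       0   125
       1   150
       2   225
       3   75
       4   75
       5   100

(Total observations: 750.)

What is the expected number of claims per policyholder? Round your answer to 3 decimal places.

2.167

Total = 750, so P(claims=0) = 125/750, etc.
E[X] = (1/6)·0 + (1/5)·1 + (3/10)·2 + (1/10)·3 + (1/10)·4 + (2/15)·5
     = 13/6 ≈ 2.167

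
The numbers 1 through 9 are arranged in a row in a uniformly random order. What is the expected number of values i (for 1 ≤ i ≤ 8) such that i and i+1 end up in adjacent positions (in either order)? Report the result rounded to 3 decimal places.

1.778

For each i ∈ {1,…,8}, let Xᵢ = 1 if i and i+1 are adjacent. P(Xᵢ=1) = 2·(9−1)!/9! = 2/9.
By linearity, E[ΣXᵢ] = (8)·(2/9) = 16/9.
≈ 1.778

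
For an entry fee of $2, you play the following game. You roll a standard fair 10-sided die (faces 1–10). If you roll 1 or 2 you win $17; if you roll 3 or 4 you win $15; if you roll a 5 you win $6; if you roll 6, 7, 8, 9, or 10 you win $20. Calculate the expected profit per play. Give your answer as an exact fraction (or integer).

$15

E[payout] = (1/10)·6 + (1/5)·15 + (1/5)·17 + (1/2)·20 = 17
Expected profit = 17 − 2 = 15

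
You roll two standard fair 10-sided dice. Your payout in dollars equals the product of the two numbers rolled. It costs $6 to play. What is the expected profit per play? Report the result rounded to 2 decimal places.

$24.25

Distribution of the product of the two numbers rolled: 1 w.p. 1/100, 2 w.p. 1/50, 3 w.p. 1/50, 4 w.p. 3/100, 5 w.p. 1/50, 6 w.p. 1/25, …
E[payout] = (1/100)·1 + (1/50)·2 + (1/50)·3 + (3/100)·4 + (1/50)·5 + (1/25)·6 + (1/50)·7 + (1/25)·8 + (3/100)·9 + (1/25)·10 + (1/25)·12 + (1/50)·14 + (1/50)·15 + (3/100)·16 + (1/25)·18 + (1/25)·20 + (1/50)·21 + (1/25)·24 + (1/100)·25 + (1/50)·27 + (1/50)·28 + (1/25)·30 + (1/50)·32 + (1/50)·35 + (3/100)·36 + (1/25)·40 + (1/50)·42 + (1/50)·45 + (1/50)·48 + (1/100)·49 + (1/50)·50 + (1/50)·54 + (1/50)·56 + (1/50)·60 + (1/50)·63 + (1/100)·64 + (1/50)·70 + (1/50)·72 + (1/50)·80 + (1/100)·81 + (1/50)·90 + (1/100)·100 = 121/4
Expected profit = 121/4 − 6 = 97/4 ≈ $24.25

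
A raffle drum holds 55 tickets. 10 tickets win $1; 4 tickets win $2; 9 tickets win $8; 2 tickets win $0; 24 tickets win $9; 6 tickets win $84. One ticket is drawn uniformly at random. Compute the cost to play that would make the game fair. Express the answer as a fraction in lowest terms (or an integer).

E[payout] = (10/55)·1 + (4/55)·2 + (9/55)·8 + (2/55)·0 + (24/55)·9 + (6/55)·84 = 162/11
Fair fee = E[payout] = 162/11

162/11 dollars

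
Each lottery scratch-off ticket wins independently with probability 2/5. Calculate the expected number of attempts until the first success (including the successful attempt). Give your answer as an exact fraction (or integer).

5/2

For a geometric distribution, E[trials] = 1/p = 1/(2/5) = 5/2.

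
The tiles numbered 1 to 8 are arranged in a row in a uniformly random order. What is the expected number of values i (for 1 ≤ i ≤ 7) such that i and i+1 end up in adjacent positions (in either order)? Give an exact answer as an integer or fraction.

7/4

For each i ∈ {1,…,7}, let Xᵢ = 1 if i and i+1 are adjacent. P(Xᵢ=1) = 2·(8−1)!/8! = 2/8.
By linearity, E[ΣXᵢ] = (7)·(2/8) = 7/4.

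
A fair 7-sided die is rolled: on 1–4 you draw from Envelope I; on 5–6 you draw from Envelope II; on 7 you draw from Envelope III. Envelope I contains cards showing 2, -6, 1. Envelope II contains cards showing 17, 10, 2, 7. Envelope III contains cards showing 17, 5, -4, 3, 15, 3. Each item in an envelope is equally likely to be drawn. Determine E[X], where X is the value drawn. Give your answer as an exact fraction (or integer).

E[X | Envelope I] = (2 − 6 + 1)/3 = -1
E[X | Envelope II] = (17 + 10 + 2 + 7)/4 = 9
E[X | Envelope III] = (17 + 5 − 4 + 3 + 15 + 3)/6 = 13/2
E[X] = (4/7)·(-1) + (2/7)·9 + (1/7)·13/2 = 41/14

41/14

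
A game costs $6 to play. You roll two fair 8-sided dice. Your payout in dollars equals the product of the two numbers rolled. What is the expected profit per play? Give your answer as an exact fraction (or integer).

57/4 dollars

Distribution of the product of the two numbers rolled: 1 w.p. 1/64, 2 w.p. 1/32, 3 w.p. 1/32, 4 w.p. 3/64, 5 w.p. 1/32, 6 w.p. 1/16, …
E[payout] = (1/64)·1 + (1/32)·2 + (1/32)·3 + (3/64)·4 + (1/32)·5 + (1/16)·6 + (1/32)·7 + (1/16)·8 + (1/64)·9 + (1/32)·10 + (1/16)·12 + (1/32)·14 + (1/32)·15 + (3/64)·16 + (1/32)·18 + (1/32)·20 + (1/32)·21 + (1/16)·24 + (1/64)·25 + (1/32)·28 + (1/32)·30 + (1/32)·32 + (1/32)·35 + (1/64)·36 + (1/32)·40 + (1/32)·42 + (1/32)·48 + (1/64)·49 + (1/32)·56 + (1/64)·64 = 81/4
Expected profit = 81/4 − 6 = 57/4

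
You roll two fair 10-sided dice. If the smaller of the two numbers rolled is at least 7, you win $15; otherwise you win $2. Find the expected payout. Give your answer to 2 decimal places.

E[payout] = (21/25)·2 + (4/25)·15 = 102/25
≈ $4.08

$4.08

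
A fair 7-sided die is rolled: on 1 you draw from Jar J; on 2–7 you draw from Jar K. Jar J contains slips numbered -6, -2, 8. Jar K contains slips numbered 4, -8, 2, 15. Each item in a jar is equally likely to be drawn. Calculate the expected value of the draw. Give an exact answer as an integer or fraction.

E[X | Jar J] = (-6 − 2 + 8)/3 = 0
E[X | Jar K] = (4 − 8 + 2 + 15)/4 = 13/4
E[X] = (1/7)·0 + (6/7)·13/4 = 39/14

39/14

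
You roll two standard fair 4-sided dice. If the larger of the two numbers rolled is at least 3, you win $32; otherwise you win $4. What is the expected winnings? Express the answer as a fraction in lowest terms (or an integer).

$25

E[payout] = (1/4)·4 + (3/4)·32 = 25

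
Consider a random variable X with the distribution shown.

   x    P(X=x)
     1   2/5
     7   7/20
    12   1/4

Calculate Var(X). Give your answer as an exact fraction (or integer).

7731/400

E[X] = (2/5)·1 + (7/20)·7 + (1/4)·12 = 117/20
E[X²] = (2/5)·1 + (7/20)·49 + (1/4)·144 = 1071/20
Var(X) = 1071/20 − (117/20)² = 7731/400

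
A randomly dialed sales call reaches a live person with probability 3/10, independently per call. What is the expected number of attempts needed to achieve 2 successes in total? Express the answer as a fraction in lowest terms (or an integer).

By linearity (sum of 2 independent geometric waits), E[trials] = 2/p = 2/(3/10) = 20/3.

20/3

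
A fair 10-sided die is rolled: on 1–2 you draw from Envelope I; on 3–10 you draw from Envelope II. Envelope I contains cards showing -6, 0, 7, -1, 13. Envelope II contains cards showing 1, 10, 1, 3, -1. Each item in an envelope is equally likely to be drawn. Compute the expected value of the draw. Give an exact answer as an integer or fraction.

E[X | Envelope I] = (-6 + 0 + 7 − 1 + 13)/5 = 13/5
E[X | Envelope II] = (1 + 10 + 1 + 3 − 1)/5 = 14/5
E[X] = (1/5)·13/5 + (4/5)·14/5 = 69/25

69/25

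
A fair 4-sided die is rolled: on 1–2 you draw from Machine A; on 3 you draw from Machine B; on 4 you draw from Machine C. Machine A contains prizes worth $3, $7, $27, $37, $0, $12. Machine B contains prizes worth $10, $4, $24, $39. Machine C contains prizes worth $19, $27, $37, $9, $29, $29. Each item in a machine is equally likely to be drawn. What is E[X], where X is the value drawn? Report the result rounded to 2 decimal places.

$18.23

E[X | Machine A] = (3 + 7 + 27 + 37 + 0 + 12)/6 = 43/3
E[X | Machine B] = (10 + 4 + 24 + 39)/4 = 77/4
E[X | Machine C] = (19 + 27 + 37 + 9 + 29 + 29)/6 = 25
E[X] = (1/2)·43/3 + (1/4)·77/4 + (1/4)·25 = 875/48 ≈ 18.23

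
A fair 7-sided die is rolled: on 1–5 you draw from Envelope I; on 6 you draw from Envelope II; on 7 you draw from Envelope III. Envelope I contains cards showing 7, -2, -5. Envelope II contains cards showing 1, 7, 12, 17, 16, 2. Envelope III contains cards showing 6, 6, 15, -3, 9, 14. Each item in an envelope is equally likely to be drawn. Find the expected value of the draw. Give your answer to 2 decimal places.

2.43

E[X | Envelope I] = (7 − 2 − 5)/3 = 0
E[X | Envelope II] = (1 + 7 + 12 + 17 + 16 + 2)/6 = 55/6
E[X | Envelope III] = (6 + 6 + 15 − 3 + 9 + 14)/6 = 47/6
E[X] = (5/7)·0 + (1/7)·55/6 + (1/7)·47/6 = 17/7 ≈ 2.43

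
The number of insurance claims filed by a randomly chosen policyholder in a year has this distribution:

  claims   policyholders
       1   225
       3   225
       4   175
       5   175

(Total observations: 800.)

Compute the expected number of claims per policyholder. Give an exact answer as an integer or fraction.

99/32

Total = 800, so P(claims=1) = 225/800, etc.
E[X] = (9/32)·1 + (9/32)·3 + (7/32)·4 + (7/32)·5
     = 99/32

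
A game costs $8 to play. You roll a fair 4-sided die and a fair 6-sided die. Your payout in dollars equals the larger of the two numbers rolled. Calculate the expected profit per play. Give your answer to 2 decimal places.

Distribution of the larger of the two numbers rolled: 1 w.p. 1/24, 2 w.p. 1/8, 3 w.p. 5/24, 4 w.p. 7/24, 5 w.p. 1/6, 6 w.p. 1/6
E[payout] = (1/24)·1 + (1/8)·2 + (5/24)·3 + (7/24)·4 + (1/6)·5 + (1/6)·6 = 47/12
Expected profit = 47/12 − 8 = -49/12 ≈ -$4.08

-$4.08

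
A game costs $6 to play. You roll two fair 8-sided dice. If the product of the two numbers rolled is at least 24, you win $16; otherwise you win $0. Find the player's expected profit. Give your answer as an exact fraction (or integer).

$0

E[payout] = (5/8)·0 + (3/8)·16 = 6
Expected profit = 6 − 6 = 0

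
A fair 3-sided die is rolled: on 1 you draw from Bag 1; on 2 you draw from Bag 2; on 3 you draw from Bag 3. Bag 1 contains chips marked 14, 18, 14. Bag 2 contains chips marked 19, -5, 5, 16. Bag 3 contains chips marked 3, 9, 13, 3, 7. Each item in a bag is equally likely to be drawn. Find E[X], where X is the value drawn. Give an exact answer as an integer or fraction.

E[X | Bag 1] = (14 + 18 + 14)/3 = 46/3
E[X | Bag 2] = (19 − 5 + 5 + 16)/4 = 35/4
E[X | Bag 3] = (3 + 9 + 13 + 3 + 7)/5 = 7
E[X] = (1/3)·46/3 + (1/3)·35/4 + (1/3)·7 = 373/36

373/36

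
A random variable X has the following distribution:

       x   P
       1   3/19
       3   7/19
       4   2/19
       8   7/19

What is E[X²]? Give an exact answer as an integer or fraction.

E[X²] = (3/19)·1 + (7/19)·9 + (2/19)·16 + (7/19)·64
     = 546/19

546/19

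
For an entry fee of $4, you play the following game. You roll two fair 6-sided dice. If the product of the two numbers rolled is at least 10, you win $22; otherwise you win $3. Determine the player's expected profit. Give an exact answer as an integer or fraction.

E[payout] = (17/36)·3 + (19/36)·22 = 469/36
Expected profit = 469/36 − 4 = 325/36

325/36 dollars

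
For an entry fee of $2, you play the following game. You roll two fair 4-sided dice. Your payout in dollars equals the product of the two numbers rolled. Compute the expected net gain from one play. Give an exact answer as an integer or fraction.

Distribution of the product of the two numbers rolled: 1 w.p. 1/16, 2 w.p. 1/8, 3 w.p. 1/8, 4 w.p. 3/16, 6 w.p. 1/8, 8 w.p. 1/8, …
E[payout] = (1/16)·1 + (1/8)·2 + (1/8)·3 + (3/16)·4 + (1/8)·6 + (1/8)·8 + (1/16)·9 + (1/8)·12 + (1/16)·16 = 25/4
Expected profit = 25/4 − 2 = 17/4

17/4 dollars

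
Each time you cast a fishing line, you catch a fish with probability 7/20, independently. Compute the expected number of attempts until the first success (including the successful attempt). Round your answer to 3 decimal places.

2.857

For a geometric distribution, E[trials] = 1/p = 1/(7/20) = 20/7.
≈ 2.857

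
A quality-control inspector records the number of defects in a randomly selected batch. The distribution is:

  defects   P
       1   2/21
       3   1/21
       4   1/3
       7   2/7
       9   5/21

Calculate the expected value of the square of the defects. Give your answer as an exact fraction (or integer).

E[X²] = (2/21)·1 + (1/21)·9 + (1/3)·16 + (2/7)·49 + (5/21)·81
     = 274/7

274/7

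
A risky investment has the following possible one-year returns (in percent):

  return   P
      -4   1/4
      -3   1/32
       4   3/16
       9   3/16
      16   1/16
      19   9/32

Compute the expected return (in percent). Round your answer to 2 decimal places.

E[X] = (1/4)·(-4) + (1/32)·(-3) + (3/16)·4 + (3/16)·9 + (1/16)·16 + (9/32)·19
     = 123/16 ≈ 7.69

7.69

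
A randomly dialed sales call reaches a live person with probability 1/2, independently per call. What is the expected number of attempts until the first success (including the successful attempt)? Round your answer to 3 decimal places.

2.000

For a geometric distribution, E[trials] = 1/p = 1/(1/2) = 2.
≈ 2.000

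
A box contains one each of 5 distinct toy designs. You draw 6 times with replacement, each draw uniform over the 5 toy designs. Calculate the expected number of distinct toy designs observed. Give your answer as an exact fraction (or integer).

Let Xⱼ=1 if type j appears at least once. P(Xⱼ=1) = 1 − ((5−1)/5)^6 = 11529/15625.
E[#distinct] = 5·11529/15625 = 11529/3125.

11529/3125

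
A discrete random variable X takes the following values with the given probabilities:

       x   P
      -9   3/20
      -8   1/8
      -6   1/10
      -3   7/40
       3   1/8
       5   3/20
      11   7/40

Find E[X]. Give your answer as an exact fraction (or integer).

E[X] = (3/20)·(-9) + (1/8)·(-8) + (1/10)·(-6) + (7/40)·(-3) + (1/8)·3 + (3/20)·5 + (7/40)·11
     = -17/40

-17/40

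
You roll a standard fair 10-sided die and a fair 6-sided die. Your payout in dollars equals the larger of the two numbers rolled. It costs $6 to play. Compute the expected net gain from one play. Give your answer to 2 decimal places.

$0.08

Distribution of the larger of the two numbers rolled: 1 w.p. 1/60, 2 w.p. 1/20, 3 w.p. 1/12, 4 w.p. 7/60, 5 w.p. 3/20, 6 w.p. 11/60, …
E[payout] = (1/60)·1 + (1/20)·2 + (1/12)·3 + (7/60)·4 + (3/20)·5 + (11/60)·6 + (1/10)·7 + (1/10)·8 + (1/10)·9 + (1/10)·10 = 73/12
Expected profit = 73/12 − 6 = 1/12 ≈ $0.08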